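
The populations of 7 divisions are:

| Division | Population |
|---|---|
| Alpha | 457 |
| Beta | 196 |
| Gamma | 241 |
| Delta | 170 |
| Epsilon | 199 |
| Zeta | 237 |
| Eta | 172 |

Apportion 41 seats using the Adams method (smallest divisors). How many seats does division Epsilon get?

5

Standard divisor 1672/41 ≈ 40.78; standard quotas: Alpha 11.206, Beta 4.806, Gamma 5.910, Delta 4.169, Epsilon 4.880, Zeta 5.812, Eta 4.218.
Rounding up gives 12, 5, 6, 5, 5, 6, 5 = 44 seats, so the divisor must be adjusted.
With modified divisor 44: modified quotas Alpha 10.386, Beta 4.455, Gamma 5.477, Delta 3.864, Epsilon 4.523, Zeta 5.386, Eta 3.909.
Rounding up: Alpha 11, Beta 5, Gamma 6, Delta 4, Epsilon 5, Zeta 6, Eta 4 (total 41).
Epsilon receives 5.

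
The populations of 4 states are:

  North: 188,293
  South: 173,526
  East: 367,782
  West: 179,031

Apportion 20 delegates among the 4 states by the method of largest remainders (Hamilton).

North=4, South=4, East=8, West=4

The standard divisor is 908632/20 ≈ 45431.6.
Standard quotas: North 4.1445, South 3.8195, East 8.0953, West 3.9407.
Lower quotas: North 4, South 3, East 8, West 3 (sum 18, leaving 2 seats).
Remainders in descending order: West 0.9407, South 0.8195, North 0.1445, East 0.0953.
The surplus seats go to West, South.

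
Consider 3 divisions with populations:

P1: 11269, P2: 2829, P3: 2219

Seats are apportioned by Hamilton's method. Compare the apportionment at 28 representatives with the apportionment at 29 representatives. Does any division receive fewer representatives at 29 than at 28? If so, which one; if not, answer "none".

none

At 28 seats: P1 19, P2 5, P3 4.
At 29 seats: P1 20, P2 5, P3 4.
No division's allocation decreased.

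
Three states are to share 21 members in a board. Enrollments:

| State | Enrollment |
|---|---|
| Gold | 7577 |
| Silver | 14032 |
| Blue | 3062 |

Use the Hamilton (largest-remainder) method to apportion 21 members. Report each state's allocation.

Total 24671; standard divisor 24671/21 ≈ 1174.81.
Standard quotas: Gold 6.4496, Silver 11.9441, Blue 2.6064.
Lower quotas: Gold 6, Silver 11, Blue 2 (sum 19, leaving 2 seats).
Remainders in descending order: Silver 0.9441, Blue 0.6064, Gold 0.4496.
The surplus seats go to Silver, Blue.

Gold=6, Silver=12, Blue=3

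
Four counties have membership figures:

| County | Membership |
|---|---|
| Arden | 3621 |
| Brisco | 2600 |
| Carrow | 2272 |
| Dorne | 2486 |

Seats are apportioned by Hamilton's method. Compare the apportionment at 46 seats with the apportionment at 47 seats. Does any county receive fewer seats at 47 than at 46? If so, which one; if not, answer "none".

At 46 seats: Arden 15, Brisco 11, Carrow 10, Dorne 10.
At 47 seats: Arden 15, Brisco 11, Carrow 10, Dorne 11.
No county's allocation decreased.

none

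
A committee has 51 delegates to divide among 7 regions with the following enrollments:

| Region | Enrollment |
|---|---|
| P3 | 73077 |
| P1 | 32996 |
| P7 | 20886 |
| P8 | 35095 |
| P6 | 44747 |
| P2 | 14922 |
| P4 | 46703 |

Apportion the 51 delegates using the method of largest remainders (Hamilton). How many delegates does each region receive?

Standard divisor: 268426 ÷ 51 ≈ 5263.255.
Standard quotas: P3 13.8844, P1 6.2691, P7 3.9683, P8 6.6679, P6 8.5018, P2 2.8351, P4 8.8734.
Lower quotas: P3 13, P1 6, P7 3, P8 6, P6 8, P2 2, P4 8 (sum 46, leaving 5 seats).
Remainders in descending order: P7 0.9683, P3 0.8844, P4 0.8734, P2 0.8351, P8 0.6679, P6 0.5018, P1 0.2691.
Largest remainders: P7, P3, P4, P2, P8 receive the extra seats.

P3 14; P1 6; P7 4; P8 7; P6 8; P2 3; P4 9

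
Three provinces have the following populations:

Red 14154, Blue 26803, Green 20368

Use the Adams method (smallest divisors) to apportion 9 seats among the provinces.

Red=2, Blue=4, Green=3

Standard divisor 61325/9 ≈ 6813.889; standard quotas: Red 2.077, Blue 3.934, Green 2.989.
Rounding up gives 3, 4, 3 = 10 seats, so the divisor must be adjusted.
With modified divisor 8000: modified quotas Red 1.769, Blue 3.350, Green 2.546.
Rounding up: Red 2, Blue 4, Green 3 (total 9).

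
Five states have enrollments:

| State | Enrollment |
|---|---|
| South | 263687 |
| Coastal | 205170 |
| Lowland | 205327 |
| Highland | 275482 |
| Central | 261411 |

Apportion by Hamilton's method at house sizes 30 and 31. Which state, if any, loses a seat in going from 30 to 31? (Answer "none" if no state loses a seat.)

At 30 seats: South 7, Coastal 5, Lowland 5, Highland 7, Central 6.
At 31 seats: South 7, Coastal 5, Lowland 5, Highland 7, Central 7.
No state's allocation decreased.

none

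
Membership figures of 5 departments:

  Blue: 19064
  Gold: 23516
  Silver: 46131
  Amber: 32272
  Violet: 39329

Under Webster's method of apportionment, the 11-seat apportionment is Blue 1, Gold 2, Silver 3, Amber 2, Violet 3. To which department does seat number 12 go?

Silver

Priority for the next seat is population ÷ (current seats + 0.5).
Priorities: Blue 12709.333, Gold 9406.400, Silver 13180.286, Amber 12908.800, Violet 11236.857.
Highest priority: Silver.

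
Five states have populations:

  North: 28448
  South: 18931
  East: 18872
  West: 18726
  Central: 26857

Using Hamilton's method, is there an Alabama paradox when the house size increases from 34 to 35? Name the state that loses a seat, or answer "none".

At 34 seats: North 8, South 6, East 6, West 6, Central 8.
At 35 seats: North 9, South 6, East 6, West 6, Central 8.
No state's allocation decreased.

none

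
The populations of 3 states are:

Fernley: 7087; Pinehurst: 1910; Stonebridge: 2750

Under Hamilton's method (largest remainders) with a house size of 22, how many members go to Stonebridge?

5

Standard divisor: 11747 ÷ 22 ≈ 533.955.
Standard quotas: Fernley 13.2727, Pinehurst 3.5771, Stonebridge 5.1503.
Lower quotas: Fernley 13, Pinehurst 3, Stonebridge 5 (sum 21, leaving 1 seat).
Remainders in descending order: Pinehurst 0.5771, Fernley 0.2727, Stonebridge 0.1503.
The surplus seat goes to Pinehurst.
Stonebridge receives 5.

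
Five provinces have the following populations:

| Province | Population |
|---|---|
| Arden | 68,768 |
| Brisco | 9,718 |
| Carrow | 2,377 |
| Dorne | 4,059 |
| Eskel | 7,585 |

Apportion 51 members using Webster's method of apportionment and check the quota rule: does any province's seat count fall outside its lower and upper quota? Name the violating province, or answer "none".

Arden

Standard quotas: Arden 37.912, Brisco 5.358, Carrow 1.310, Dorne 2.238, Eskel 4.182.
Webster allocation: Arden 39, Brisco 5, Carrow 1, Dorne 2, Eskel 4.
Arden has quota 37.912 (lower 37, upper 38) but receives 39 — outside the quota interval.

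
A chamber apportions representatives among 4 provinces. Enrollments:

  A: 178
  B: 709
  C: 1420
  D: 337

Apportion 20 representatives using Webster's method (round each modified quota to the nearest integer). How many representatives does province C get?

Standard divisor 2644/20 ≈ 132.2; standard quotas: A 1.346, B 5.363, C 10.741, D 2.549.
Rounding to the nearest integer gives A 1, B 5, C 11, D 3 — total 20, matching the house size, so no adjustment is needed.
C receives 11.

11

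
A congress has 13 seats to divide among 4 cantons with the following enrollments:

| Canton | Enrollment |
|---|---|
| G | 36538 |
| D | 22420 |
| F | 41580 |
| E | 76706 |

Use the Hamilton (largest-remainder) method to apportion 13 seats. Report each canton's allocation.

Standard divisor: 177244 ÷ 13 ≈ 13634.154.
Standard quotas: G 2.6799, D 1.6444, F 3.0497, E 5.6260.
Lower quotas: G 2, D 1, F 3, E 5 (sum 11, leaving 2 seats).
Remainders in descending order: G 0.6799, D 0.6444, E 0.6260, F 0.0497.
The surplus seats go to G, D.

G 3, D 2, F 3, E 5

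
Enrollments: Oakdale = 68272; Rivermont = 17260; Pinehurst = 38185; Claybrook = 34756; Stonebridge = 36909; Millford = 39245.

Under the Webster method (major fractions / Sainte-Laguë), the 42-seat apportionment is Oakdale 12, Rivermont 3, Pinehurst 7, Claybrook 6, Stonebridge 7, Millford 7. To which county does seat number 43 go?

Oakdale

Priority for the next seat is population ÷ (current seats + 0.5).
Priorities: Oakdale 5461.760, Rivermont 4931.429, Pinehurst 5091.333, Claybrook 5347.077, Stonebridge 4921.200, Millford 5232.667.
Highest priority: Oakdale.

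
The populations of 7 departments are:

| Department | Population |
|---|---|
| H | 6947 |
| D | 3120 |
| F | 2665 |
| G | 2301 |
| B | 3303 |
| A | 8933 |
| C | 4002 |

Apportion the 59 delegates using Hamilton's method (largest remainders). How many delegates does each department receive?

The standard divisor is 31271/59 ≈ 530.017.
Standard quotas: H 13.1071, D 5.8866, F 5.0281, G 4.3414, B 6.2319, A 16.8542, C 7.5507.
Lower quotas: H 13, D 5, F 5, G 4, B 6, A 16, C 7 (sum 56, leaving 3 seats).
Remainders in descending order: D 0.8866, A 0.8542, C 0.5507, G 0.3414, B 0.2319, H 0.1071, F 0.0281.
Largest remainders: D, A, C receive the extra seats.

H=13, D=6, F=5, G=4, B=6, A=17, C=8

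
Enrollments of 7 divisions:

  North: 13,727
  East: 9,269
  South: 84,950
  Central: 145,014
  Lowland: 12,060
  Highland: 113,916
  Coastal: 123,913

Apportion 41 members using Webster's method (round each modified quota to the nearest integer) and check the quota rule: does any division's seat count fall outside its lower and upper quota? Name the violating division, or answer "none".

Standard quotas: North 1.119, East 0.756, South 6.926, Central 11.824, Lowland 0.983, Highland 9.288, Coastal 10.103.
Webster allocation: North 1, East 1, South 7, Central 12, Lowland 1, Highland 9, Coastal 10.
Every allocation lies between the lower and upper quota.

none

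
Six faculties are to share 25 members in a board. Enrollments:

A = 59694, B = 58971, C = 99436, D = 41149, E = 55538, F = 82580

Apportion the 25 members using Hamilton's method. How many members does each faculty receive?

The standard divisor is 397368/25 ≈ 15894.72.
Standard quotas: A 3.7556, B 3.7101, C 6.2559, D 2.5888, E 3.4941, F 5.1954.
Lower quotas: A 3, B 3, C 6, D 2, E 3, F 5 (sum 22, leaving 3 seats).
Remainders in descending order: A 0.7556, B 0.7101, D 0.5888, E 0.4941, C 0.2559, F 0.1954.
The surplus seats go to A, B, D.

A 4, B 4, C 6, D 3, E 3, F 5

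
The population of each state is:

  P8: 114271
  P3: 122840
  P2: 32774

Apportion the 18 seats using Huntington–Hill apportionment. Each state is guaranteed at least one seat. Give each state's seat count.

With divisor 14873: modified quotas P8 7.683, P3 8.259, P2 2.204.
Geometric-mean thresholds: P8 √(7·8)=7.483, P3 √(8·9)=8.485, P2 √(2·3)=2.449.
Each quota rounded against its threshold gives P8 8, P3 8, P2 2 (total 18).

P8 8; P3 8; P2 2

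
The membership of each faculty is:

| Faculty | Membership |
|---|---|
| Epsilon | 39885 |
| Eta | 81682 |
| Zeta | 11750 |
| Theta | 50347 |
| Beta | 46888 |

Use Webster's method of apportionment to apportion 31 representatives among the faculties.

Epsilon 5, Eta 11, Zeta 2, Theta 7, Beta 6

Standard divisor 230552/31 ≈ 7437.161; standard quotas: Epsilon 5.363, Eta 10.983, Zeta 1.580, Theta 6.770, Beta 6.305.
Rounding to the nearest integer gives Epsilon 5, Eta 11, Zeta 2, Theta 7, Beta 6 — total 31, matching the house size, so no adjustment is needed.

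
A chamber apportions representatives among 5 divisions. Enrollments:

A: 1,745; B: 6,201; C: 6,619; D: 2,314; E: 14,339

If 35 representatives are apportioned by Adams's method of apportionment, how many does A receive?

Standard divisor 31218/35 ≈ 891.943; standard quotas: A 1.956, B 6.952, C 7.421, D 2.594, E 16.076.
Rounding up gives 2, 7, 8, 3, 17 = 37 seats, so the divisor must be adjusted.
With modified divisor 950: modified quotas A 1.837, B 6.527, C 6.967, D 2.436, E 15.094.
Rounding up: A 2, B 7, C 7, D 3, E 16 (total 35).
A receives 2.

2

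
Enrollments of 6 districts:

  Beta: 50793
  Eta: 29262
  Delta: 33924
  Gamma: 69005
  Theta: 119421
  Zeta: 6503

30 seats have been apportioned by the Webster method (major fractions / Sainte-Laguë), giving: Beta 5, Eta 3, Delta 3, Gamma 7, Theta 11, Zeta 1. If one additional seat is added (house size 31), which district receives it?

Theta

Priority for the next seat is population ÷ (current seats + 0.5).
Priorities: Beta 9235.091, Eta 8360.571, Delta 9692.571, Gamma 9200.667, Theta 10384.435, Zeta 4335.333.
Highest priority: Theta.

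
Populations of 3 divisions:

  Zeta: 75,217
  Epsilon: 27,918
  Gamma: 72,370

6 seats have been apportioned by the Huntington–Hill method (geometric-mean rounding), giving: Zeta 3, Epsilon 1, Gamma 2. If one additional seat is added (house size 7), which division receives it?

Priority for the next seat is population ÷ (√(s·(s+1))).
Priorities: Zeta 21713.278, Epsilon 19741.007, Gamma 29544.929.
Highest priority: Gamma.

Gamma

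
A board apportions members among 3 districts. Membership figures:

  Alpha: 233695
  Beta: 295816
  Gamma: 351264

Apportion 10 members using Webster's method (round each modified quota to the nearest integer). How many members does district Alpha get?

Standard divisor 880775/10 ≈ 88077.5; standard quotas: Alpha 2.653, Beta 3.359, Gamma 3.988.
Rounding to the nearest integer gives Alpha 3, Beta 3, Gamma 4 — total 10, matching the house size, so no adjustment is needed.
Alpha receives 3.

3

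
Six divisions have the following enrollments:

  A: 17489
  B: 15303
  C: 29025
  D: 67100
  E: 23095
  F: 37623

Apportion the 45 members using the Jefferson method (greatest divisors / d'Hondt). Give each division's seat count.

Standard divisor 189635/45 ≈ 4214.111; standard quotas: A 4.150, B 3.631, C 6.888, D 15.923, E 5.480, F 8.928.
Rounding down gives 4, 3, 6, 15, 5, 8 = 41 seats, so the divisor must be adjusted.
With modified divisor 3900: modified quotas A 4.484, B 3.924, C 7.442, D 17.205, E 5.922, F 9.647.
Rounding down: A 4, B 3, C 7, D 17, E 5, F 9 (total 45).

A 4, B 3, C 7, D 17, E 5, F 9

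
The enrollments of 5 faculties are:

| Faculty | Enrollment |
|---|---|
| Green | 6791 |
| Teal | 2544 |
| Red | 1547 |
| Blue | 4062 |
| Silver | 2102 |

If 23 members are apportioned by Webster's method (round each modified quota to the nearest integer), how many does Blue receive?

Standard divisor 17046/23 ≈ 741.13; standard quotas: Green 9.163, Teal 3.433, Red 2.087, Blue 5.481, Silver 2.836.
Rounding to the nearest integer gives 9, 3, 2, 5, 3 = 22 seats, so the divisor must be adjusted.
With modified divisor 733: modified quotas Green 9.265, Teal 3.471, Red 2.111, Blue 5.542, Silver 2.868.
Rounding to the nearest integer: Green 9, Teal 3, Red 2, Blue 6, Silver 3 (total 23).
Blue receives 6.

6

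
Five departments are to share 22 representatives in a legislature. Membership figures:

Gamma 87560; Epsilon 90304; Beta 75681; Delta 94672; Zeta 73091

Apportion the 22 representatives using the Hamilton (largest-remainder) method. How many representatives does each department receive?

Total 421308; standard divisor 421308/22 ≈ 19150.364.
Standard quotas: Gamma 4.5722, Epsilon 4.7155, Beta 3.9519, Delta 4.9436, Zeta 3.8167.
Lower quotas: Gamma 4, Epsilon 4, Beta 3, Delta 4, Zeta 3 (sum 18, leaving 4 seats).
Remainders in descending order: Beta 0.9519, Delta 0.9436, Zeta 0.8167, Epsilon 0.7155, Gamma 0.5722.
The surplus seats go to Beta, Delta, Zeta, Epsilon.

Gamma 4, Epsilon 5, Beta 4, Delta 5, Zeta 4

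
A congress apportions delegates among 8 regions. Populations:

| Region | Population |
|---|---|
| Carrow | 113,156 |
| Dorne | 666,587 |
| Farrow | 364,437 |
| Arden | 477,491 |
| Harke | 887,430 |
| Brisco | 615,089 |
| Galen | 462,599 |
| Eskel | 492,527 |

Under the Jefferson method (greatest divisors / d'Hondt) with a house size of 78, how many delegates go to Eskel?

Standard divisor 4079316/78 ≈ 52298.923; standard quotas: Carrow 2.164, Dorne 12.746, Farrow 6.968, Arden 9.130, Harke 16.968, Brisco 11.761, Galen 8.845, Eskel 9.418.
Rounding down gives 2, 12, 6, 9, 16, 11, 8, 9 = 73 seats, so the divisor must be adjusted.
With modified divisor 50300: modified quotas Carrow 2.250, Dorne 13.252, Farrow 7.245, Arden 9.493, Harke 17.643, Brisco 12.228, Galen 9.197, Eskel 9.792.
Rounding down: Carrow 2, Dorne 13, Farrow 7, Arden 9, Harke 17, Brisco 12, Galen 9, Eskel 9 (total 78).
Eskel receives 9.

9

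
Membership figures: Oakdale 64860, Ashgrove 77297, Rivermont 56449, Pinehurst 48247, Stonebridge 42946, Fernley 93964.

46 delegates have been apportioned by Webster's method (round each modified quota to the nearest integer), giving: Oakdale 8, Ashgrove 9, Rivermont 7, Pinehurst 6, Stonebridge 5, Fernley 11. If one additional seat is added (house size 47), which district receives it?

Priority for the next seat is population ÷ (current seats + 0.5).
Priorities: Oakdale 7630.588, Ashgrove 8136.526, Rivermont 7526.533, Pinehurst 7422.615, Stonebridge 7808.364, Fernley 8170.783.
Highest priority: Fernley.

Fernley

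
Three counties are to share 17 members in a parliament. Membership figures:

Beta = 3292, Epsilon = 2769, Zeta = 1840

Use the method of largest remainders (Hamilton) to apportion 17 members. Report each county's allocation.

Standard divisor: 7901 ÷ 17 ≈ 464.765.
Standard quotas: Beta 7.083, Epsilon 5.958, Zeta 3.959.
Lower quotas: Beta 7, Epsilon 5, Zeta 3 (sum 15, leaving 2 seats).
Remainders in descending order: Zeta 0.959, Epsilon 0.958, Beta 0.083.
The surplus seats go to Zeta, Epsilon.

Beta=7; Epsilon=6; Zeta=4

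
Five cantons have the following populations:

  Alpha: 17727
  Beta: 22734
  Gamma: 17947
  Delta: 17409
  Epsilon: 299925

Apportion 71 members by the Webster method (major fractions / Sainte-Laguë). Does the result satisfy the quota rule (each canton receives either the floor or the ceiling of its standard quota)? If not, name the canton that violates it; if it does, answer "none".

Epsilon

Standard quotas: Alpha 3.350, Beta 4.296, Gamma 3.391, Delta 3.290, Epsilon 56.674.
Webster allocation: Alpha 3, Beta 4, Gamma 3, Delta 3, Epsilon 58.
Epsilon has quota 56.674 (lower 56, upper 57) but receives 58 — outside the quota interval.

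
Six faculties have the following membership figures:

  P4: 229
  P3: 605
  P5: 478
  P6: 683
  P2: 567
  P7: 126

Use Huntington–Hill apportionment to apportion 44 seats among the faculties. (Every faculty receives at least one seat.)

P4 4; P3 10; P5 8; P6 11; P2 9; P7 2

With divisor 62: modified quotas P4 3.694, P3 9.758, P5 7.710, P6 11.016, P2 9.145, P7 2.032.
Geometric-mean thresholds: P4 √(3·4)=3.464, P3 √(9·10)=9.487, P5 √(7·8)=7.483, P6 √(11·12)=11.489, P2 √(9·10)=9.487, P7 √(2·3)=2.449.
Each quota rounded against its threshold gives P4 4, P3 10, P5 8, P6 11, P2 9, P7 2 (total 44).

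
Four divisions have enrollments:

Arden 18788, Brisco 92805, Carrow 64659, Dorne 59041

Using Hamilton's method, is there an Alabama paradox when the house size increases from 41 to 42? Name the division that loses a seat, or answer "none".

Dorne

At 41 seats: Arden 3, Brisco 16, Carrow 11, Dorne 11.
At 42 seats: Arden 3, Brisco 17, Carrow 12, Dorne 10.
Dorne drops from 11 to 10.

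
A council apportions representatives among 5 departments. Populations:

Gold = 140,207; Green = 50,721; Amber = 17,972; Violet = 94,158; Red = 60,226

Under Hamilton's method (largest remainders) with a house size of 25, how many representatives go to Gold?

The standard divisor is 363284/25 ≈ 14531.36.
Standard quotas: Gold 9.6486, Green 3.4905, Amber 1.2368, Violet 6.4796, Red 4.1446.
Lower quotas: Gold 9, Green 3, Amber 1, Violet 6, Red 4 (sum 23, leaving 2 seats).
Remainders in descending order: Gold 0.6486, Green 0.4905, Violet 0.4796, Amber 0.2368, Red 0.1446.
The surplus seats go to Gold, Green.
Gold receives 10.

10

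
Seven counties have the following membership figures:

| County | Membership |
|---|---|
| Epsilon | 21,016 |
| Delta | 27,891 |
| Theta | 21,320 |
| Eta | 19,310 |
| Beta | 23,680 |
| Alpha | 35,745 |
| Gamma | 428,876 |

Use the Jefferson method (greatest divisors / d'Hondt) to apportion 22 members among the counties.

Epsilon 0, Delta 1, Theta 0, Eta 0, Beta 1, Alpha 1, Gamma 19

Standard divisor 577838/22 ≈ 26265.364; standard quotas: Epsilon 0.800, Delta 1.062, Theta 0.812, Eta 0.735, Beta 0.902, Alpha 1.361, Gamma 16.329.
Rounding down gives 0, 1, 0, 0, 0, 1, 16 = 18 seats, so the divisor must be adjusted.
With modified divisor 22000: modified quotas Epsilon 0.955, Delta 1.268, Theta 0.969, Eta 0.878, Beta 1.076, Alpha 1.625, Gamma 19.494.
Rounding down: Epsilon 0, Delta 1, Theta 0, Eta 0, Beta 1, Alpha 1, Gamma 19 (total 22).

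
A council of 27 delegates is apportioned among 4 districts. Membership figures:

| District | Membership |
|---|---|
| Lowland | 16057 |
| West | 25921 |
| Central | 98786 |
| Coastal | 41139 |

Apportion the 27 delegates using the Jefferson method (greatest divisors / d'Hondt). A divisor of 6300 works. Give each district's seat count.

With modified divisor 6300: modified quotas Lowland 2.549, West 4.114, Central 15.680, Coastal 6.530.
Rounding down: Lowland 2, West 4, Central 15, Coastal 6 (total 27).

Lowland 2, West 4, Central 15, Coastal 6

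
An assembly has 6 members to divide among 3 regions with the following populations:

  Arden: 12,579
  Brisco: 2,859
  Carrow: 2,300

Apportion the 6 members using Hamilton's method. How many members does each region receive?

Arden: 4, Brisco: 1, Carrow: 1

Standard divisor: 17738 ÷ 6 ≈ 2956.333.
Standard quotas: Arden 4.2549, Brisco 0.9671, Carrow 0.7780.
Lower quotas: Arden 4, Brisco 0, Carrow 0 (sum 4, leaving 2 seats).
Remainders in descending order: Brisco 0.9671, Carrow 0.7780, Arden 0.2549.
Largest remainders: Brisco, Carrow receive the extra seats.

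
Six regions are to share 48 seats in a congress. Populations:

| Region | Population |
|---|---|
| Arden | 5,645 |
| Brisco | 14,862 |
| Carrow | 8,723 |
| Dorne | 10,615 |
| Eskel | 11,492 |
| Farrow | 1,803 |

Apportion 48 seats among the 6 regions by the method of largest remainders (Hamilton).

Standard divisor: 53140 ÷ 48 ≈ 1107.083.
Standard quotas: Arden 5.0990, Brisco 13.4245, Carrow 7.8793, Dorne 9.5883, Eskel 10.3804, Farrow 1.6286.
Lower quotas: Arden 5, Brisco 13, Carrow 7, Dorne 9, Eskel 10, Farrow 1 (sum 45, leaving 3 seats).
Remainders in descending order: Carrow 0.8793, Farrow 0.6286, Dorne 0.5883, Brisco 0.4245, Eskel 0.3804, Arden 0.0990.
Largest remainders: Carrow, Farrow, Dorne receive the extra seats.

Arden=5, Brisco=13, Carrow=8, Dorne=10, Eskel=10, Farrow=2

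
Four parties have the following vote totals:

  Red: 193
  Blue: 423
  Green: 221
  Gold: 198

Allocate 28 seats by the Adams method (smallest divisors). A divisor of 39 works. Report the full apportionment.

With modified divisor 39: modified quotas Red 4.949, Blue 10.846, Green 5.667, Gold 5.077.
Rounding up: Red 5, Blue 11, Green 6, Gold 6 (total 28).

Red=5, Blue=11, Green=6, Gold=6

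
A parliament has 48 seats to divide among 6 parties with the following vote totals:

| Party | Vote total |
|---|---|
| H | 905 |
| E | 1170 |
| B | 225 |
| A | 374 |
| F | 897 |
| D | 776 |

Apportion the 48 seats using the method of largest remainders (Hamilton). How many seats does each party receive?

H 10, E 13, B 2, A 4, F 10, D 9

Total 4347; standard divisor 4347/48 ≈ 90.562.
Standard quotas: H 9.993, E 12.919, B 2.484, A 4.130, F 9.905, D 8.569.
Lower quotas: H 9, E 12, B 2, A 4, F 9, D 8 (sum 44, leaving 4 seats).
Remainders in descending order: H 0.993, E 0.919, F 0.905, D 0.569, B 0.484, A 0.130.
The surplus seats go to H, E, F, D.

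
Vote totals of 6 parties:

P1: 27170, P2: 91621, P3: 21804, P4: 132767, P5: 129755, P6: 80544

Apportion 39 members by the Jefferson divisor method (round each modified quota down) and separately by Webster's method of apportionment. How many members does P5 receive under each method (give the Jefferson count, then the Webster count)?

11 and 10

Jefferson: P1 2, P2 7, P3 1, P4 11, P5 11, P6 7.
Webster: P1 2, P2 7, P3 2, P4 11, P5 10, P6 7.
P5 gets 11 under Jefferson and 10 under Webster.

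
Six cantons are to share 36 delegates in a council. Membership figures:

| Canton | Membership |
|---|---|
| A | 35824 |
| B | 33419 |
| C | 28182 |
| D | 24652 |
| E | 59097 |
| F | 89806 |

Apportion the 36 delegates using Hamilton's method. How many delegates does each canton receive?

A: 5, B: 4, C: 4, D: 3, E: 8, F: 12

Standard divisor: 270980 ÷ 36 ≈ 7527.222.
Standard quotas: A 4.7593, B 4.4398, C 3.7440, D 3.2750, E 7.8511, F 11.9308.
Lower quotas: A 4, B 4, C 3, D 3, E 7, F 11 (sum 32, leaving 4 seats).
Remainders in descending order: F 0.9308, E 0.8511, A 0.7593, C 0.7440, B 0.4398, D 0.2750.
The surplus seats go to F, E, A, C.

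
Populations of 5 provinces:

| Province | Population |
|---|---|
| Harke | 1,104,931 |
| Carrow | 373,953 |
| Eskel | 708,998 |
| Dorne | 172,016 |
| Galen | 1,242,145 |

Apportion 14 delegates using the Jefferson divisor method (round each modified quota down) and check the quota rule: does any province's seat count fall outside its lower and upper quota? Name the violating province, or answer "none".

Standard quotas: Harke 4.295, Carrow 1.453, Eskel 2.756, Dorne 0.669, Galen 4.828.
Jefferson allocation: Harke 5, Carrow 1, Eskel 3, Dorne 0, Galen 5.
Every allocation lies between the lower and upper quota.

none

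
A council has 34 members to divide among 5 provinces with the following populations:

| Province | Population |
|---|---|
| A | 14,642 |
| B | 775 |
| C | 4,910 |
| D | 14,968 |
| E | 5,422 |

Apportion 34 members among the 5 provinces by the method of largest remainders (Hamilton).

A 12; B 1; C 4; D 12; E 5

Total 40717; standard divisor 40717/34 ≈ 1197.559.
Standard quotas: A 12.2265, B 0.6471, C 4.1000, D 12.4988, E 4.5275.
Lower quotas: A 12, B 0, C 4, D 12, E 4 (sum 32, leaving 2 seats).
Remainders in descending order: B 0.6471, E 0.5275, D 0.4988, A 0.2265, C 0.1000.
The surplus seats go to B, E.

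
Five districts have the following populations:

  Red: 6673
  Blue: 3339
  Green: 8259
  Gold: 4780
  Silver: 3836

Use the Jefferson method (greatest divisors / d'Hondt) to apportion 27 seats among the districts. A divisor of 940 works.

Red=7, Blue=3, Green=8, Gold=5, Silver=4

With modified divisor 940: modified quotas Red 7.099, Blue 3.552, Green 8.786, Gold 5.085, Silver 4.081.
Rounding down: Red 7, Blue 3, Green 8, Gold 5, Silver 4 (total 27).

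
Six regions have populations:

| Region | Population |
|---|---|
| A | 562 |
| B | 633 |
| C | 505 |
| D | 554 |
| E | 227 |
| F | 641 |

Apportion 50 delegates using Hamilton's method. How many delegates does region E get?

Total 3122; standard divisor 3122/50 ≈ 62.44.
Standard quotas: A 9.001, B 10.138, C 8.088, D 8.873, E 3.635, F 10.266.
Lower quotas: A 9, B 10, C 8, D 8, E 3, F 10 (sum 48, leaving 2 seats).
Remainders in descending order: D 0.873, E 0.635, F 0.266, B 0.138, C 0.088, A 0.001.
Largest remainders: D, E receive the extra seats.
E receives 4.

4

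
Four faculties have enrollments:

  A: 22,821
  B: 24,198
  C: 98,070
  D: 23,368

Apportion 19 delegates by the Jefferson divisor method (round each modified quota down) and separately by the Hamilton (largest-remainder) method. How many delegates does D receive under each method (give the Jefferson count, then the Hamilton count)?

Jefferson: A 2, B 3, C 12, D 2.
Hamilton: A 2, B 3, C 11, D 3.
D gets 2 under Jefferson and 3 under Hamilton.

2 and 3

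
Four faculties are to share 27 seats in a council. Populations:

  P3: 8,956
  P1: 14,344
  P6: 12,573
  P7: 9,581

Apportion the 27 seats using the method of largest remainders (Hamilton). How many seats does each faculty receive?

Standard divisor: 45454 ÷ 27 ≈ 1683.481.
Standard quotas: P3 5.3199, P1 8.5204, P6 7.4685, P7 5.6912.
Lower quotas: P3 5, P1 8, P6 7, P7 5 (sum 25, leaving 2 seats).
Remainders in descending order: P7 0.6912, P1 0.5204, P6 0.4685, P3 0.3199.
The surplus seats go to P7, P1.

P3 5; P1 9; P6 7; P7 6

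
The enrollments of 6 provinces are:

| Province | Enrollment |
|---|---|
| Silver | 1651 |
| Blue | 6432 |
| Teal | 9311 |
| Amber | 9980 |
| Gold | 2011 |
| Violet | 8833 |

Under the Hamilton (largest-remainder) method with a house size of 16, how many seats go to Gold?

The standard divisor is 38218/16 ≈ 2388.625.
Standard quotas: Silver 0.6912, Blue 2.6928, Teal 3.8981, Amber 4.1781, Gold 0.8419, Violet 3.6979.
Lower quotas: Silver 0, Blue 2, Teal 3, Amber 4, Gold 0, Violet 3 (sum 12, leaving 4 seats).
Remainders in descending order: Teal 0.8981, Gold 0.8419, Violet 0.6979, Blue 0.6928, Silver 0.6912, Amber 0.1781.
The surplus seats go to Teal, Gold, Violet, Blue.
Gold receives 1.

1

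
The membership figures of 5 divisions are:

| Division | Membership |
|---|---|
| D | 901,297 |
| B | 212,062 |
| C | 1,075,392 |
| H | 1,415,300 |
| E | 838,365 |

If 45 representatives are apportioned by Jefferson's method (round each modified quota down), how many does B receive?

Standard divisor 4442416/45 ≈ 98720.356; standard quotas: D 9.130, B 2.148, C 10.893, H 14.336, E 8.492.
Rounding down gives 9, 2, 10, 14, 8 = 43 seats, so the divisor must be adjusted.
With modified divisor 93800: modified quotas D 9.609, B 2.261, C 11.465, H 15.088, E 8.938.
Rounding down: D 9, B 2, C 11, H 15, E 8 (total 45).
B receives 2.

2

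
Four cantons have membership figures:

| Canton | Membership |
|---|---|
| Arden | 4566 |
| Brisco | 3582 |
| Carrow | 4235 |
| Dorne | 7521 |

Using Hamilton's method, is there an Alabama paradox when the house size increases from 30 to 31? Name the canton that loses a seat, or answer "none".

Brisco

At 30 seats: Arden 7, Brisco 6, Carrow 6, Dorne 11.
At 31 seats: Arden 7, Brisco 5, Carrow 7, Dorne 12.
Brisco drops from 6 to 5.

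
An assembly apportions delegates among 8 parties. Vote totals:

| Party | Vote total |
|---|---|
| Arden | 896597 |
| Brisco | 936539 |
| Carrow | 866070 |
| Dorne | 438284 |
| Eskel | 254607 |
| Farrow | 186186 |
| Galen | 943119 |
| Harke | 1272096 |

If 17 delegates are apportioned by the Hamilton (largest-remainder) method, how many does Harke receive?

Standard divisor: 5793498 ÷ 17 = 340794.
Standard quotas: Arden 2.6309, Brisco 2.7481, Carrow 2.5413, Dorne 1.2861, Eskel 0.7471, Farrow 0.5463, Galen 2.7674, Harke 3.7327.
Lower quotas: Arden 2, Brisco 2, Carrow 2, Dorne 1, Eskel 0, Farrow 0, Galen 2, Harke 3 (sum 12, leaving 5 seats).
Remainders in descending order: Galen 0.7674, Brisco 0.7481, Eskel 0.7471, Harke 0.7327, Arden 0.6309, Farrow 0.5463, Carrow 0.5413, Dorne 0.2861.
The surplus seats go to Galen, Brisco, Eskel, Harke, Arden.
Harke receives 4.

4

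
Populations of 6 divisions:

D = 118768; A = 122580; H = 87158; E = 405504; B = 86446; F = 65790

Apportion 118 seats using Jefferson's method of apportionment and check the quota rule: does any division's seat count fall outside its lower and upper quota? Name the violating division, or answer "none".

Standard quotas: D 15.813, A 16.321, H 11.605, E 53.991, B 11.510, F 8.760.
Jefferson allocation: D 16, A 16, H 11, E 55, B 11, F 9.
E has quota 53.991 (lower 53, upper 54) but receives 55 — outside the quota interval.

E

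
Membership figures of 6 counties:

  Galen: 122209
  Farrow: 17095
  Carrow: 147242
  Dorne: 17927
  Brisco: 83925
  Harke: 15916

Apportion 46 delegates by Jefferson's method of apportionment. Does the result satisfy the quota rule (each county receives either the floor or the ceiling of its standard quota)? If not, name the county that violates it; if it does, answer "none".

Standard quotas: Galen 13.904, Farrow 1.945, Carrow 16.752, Dorne 2.040, Brisco 9.548, Harke 1.811.
Jefferson allocation: Galen 14, Farrow 2, Carrow 17, Dorne 2, Brisco 10, Harke 1.
Every allocation lies between the lower and upper quota.

none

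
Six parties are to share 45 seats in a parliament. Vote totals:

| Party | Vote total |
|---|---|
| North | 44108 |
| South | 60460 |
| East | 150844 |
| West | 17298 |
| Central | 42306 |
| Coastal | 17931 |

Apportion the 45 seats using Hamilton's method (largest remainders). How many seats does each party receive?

Total 332947; standard divisor 332947/45 ≈ 7398.822.
Standard quotas: North 5.9615, South 8.1716, East 20.3876, West 2.3379, Central 5.7179, Coastal 2.4235.
Lower quotas: North 5, South 8, East 20, West 2, Central 5, Coastal 2 (sum 42, leaving 3 seats).
Remainders in descending order: North 0.9615, Central 0.7179, Coastal 0.4235, East 0.3876, West 0.3379, South 0.1716.
The surplus seats go to North, Central, Coastal.

North: 6, South: 8, East: 20, West: 2, Central: 6, Coastal: 3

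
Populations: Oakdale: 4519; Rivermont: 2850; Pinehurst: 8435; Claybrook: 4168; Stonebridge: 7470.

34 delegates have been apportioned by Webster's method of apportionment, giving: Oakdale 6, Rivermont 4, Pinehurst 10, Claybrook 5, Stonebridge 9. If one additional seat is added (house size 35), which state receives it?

Pinehurst

Priority for the next seat is population ÷ (current seats + 0.5).
Priorities: Oakdale 695.231, Rivermont 633.333, Pinehurst 803.333, Claybrook 757.818, Stonebridge 786.316.
Highest priority: Pinehurst.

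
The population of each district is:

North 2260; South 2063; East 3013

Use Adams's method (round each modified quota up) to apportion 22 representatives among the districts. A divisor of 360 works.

North 7, South 6, East 9

With modified divisor 360: modified quotas North 6.278, South 5.731, East 8.369.
Rounding up: North 7, South 6, East 9 (total 22).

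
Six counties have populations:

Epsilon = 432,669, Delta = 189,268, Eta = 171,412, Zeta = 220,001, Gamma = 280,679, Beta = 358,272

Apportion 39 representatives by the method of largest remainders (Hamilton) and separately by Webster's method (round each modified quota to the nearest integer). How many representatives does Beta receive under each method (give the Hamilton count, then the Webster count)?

8 and 9

Hamilton: Epsilon 10, Delta 5, Eta 4, Zeta 5, Gamma 7, Beta 8.
Webster: Epsilon 10, Delta 4, Eta 4, Zeta 5, Gamma 7, Beta 9.
Beta gets 8 under Hamilton and 9 under Webster.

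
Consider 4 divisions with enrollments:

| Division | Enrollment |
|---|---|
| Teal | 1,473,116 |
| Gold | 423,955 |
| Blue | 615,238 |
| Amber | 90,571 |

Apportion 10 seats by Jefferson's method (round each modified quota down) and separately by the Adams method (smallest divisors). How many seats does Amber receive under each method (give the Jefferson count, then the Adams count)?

0 and 1

Jefferson: Teal 6, Gold 2, Blue 2, Amber 0.
Adams: Teal 5, Gold 2, Blue 2, Amber 1.
Amber gets 0 under Jefferson and 1 under Adams.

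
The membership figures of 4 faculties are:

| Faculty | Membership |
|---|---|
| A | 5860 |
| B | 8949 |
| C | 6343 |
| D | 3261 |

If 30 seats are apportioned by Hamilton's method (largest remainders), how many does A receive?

7

Total 24413; standard divisor 24413/30 ≈ 813.767.
Standard quotas: A 7.2011, B 10.9970, C 7.7946, D 4.0073.
Lower quotas: A 7, B 10, C 7, D 4 (sum 28, leaving 2 seats).
Remainders in descending order: B 0.9970, C 0.7946, A 0.2011, D 0.0073.
The surplus seats go to B, C.
A receives 7.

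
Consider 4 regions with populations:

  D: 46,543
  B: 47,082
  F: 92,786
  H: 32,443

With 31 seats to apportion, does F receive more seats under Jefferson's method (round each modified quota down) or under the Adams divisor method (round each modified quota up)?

Jefferson

Jefferson: D 7, B 7, F 13, H 4.
Adams: D 7, B 7, F 12, H 5.
F gets 13 under Jefferson and 12 under Adams.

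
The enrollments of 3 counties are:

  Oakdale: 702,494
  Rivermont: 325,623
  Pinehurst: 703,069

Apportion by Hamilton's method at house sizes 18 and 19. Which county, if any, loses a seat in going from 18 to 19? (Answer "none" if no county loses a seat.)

At 18 seats: Oakdale 7, Rivermont 4, Pinehurst 7.
At 19 seats: Oakdale 8, Rivermont 3, Pinehurst 8.
Rivermont drops from 4 to 3.

Rivermont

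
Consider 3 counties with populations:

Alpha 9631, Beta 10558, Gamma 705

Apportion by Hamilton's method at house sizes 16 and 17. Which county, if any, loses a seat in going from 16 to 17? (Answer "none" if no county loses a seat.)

Gamma

At 16 seats: Alpha 7, Beta 8, Gamma 1.
At 17 seats: Alpha 8, Beta 9, Gamma 0.
Gamma drops from 1 to 0.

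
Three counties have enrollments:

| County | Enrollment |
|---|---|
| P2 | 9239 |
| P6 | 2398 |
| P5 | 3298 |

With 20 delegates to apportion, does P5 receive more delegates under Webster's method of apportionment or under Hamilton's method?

Webster: P2 13, P6 3, P5 4.
Hamilton: P2 12, P6 3, P5 5.
P5 gets 4 under Webster and 5 under Hamilton.

Hamilton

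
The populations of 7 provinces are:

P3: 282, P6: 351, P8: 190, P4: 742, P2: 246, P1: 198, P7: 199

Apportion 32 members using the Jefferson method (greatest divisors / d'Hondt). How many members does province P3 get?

Standard divisor 2208/32 ≈ 69; standard quotas: P3 4.087, P6 5.087, P8 2.754, P4 10.754, P2 3.565, P1 2.870, P7 2.884.
Rounding down gives 4, 5, 2, 10, 3, 2, 2 = 28 seats, so the divisor must be adjusted.
With modified divisor 62.6: modified quotas P3 4.505, P6 5.607, P8 3.035, P4 11.853, P2 3.930, P1 3.163, P7 3.179.
Rounding down: P3 4, P6 5, P8 3, P4 11, P2 3, P1 3, P7 3 (total 32).
P3 receives 4.

4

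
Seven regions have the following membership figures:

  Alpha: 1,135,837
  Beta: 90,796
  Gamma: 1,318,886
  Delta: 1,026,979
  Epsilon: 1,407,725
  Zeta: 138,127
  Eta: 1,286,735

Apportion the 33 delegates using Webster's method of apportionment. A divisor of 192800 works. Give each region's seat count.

Alpha: 6; Beta: 0; Gamma: 7; Delta: 5; Epsilon: 7; Zeta: 1; Eta: 7

With modified divisor 192800: modified quotas Alpha 5.891, Beta 0.471, Gamma 6.841, Delta 5.327, Epsilon 7.301, Zeta 0.716, Eta 6.674.
Rounding to the nearest integer: Alpha 6, Beta 0, Gamma 7, Delta 5, Epsilon 7, Zeta 1, Eta 7 (total 33).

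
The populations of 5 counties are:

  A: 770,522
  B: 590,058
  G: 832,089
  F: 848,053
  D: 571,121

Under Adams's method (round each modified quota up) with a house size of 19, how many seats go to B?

Standard divisor 3611843/19 ≈ 190097; standard quotas: A 4.053, B 3.104, G 4.377, F 4.461, D 3.004.
Rounding up gives 5, 4, 5, 5, 4 = 23 seats, so the divisor must be adjusted.
With modified divisor 210000: modified quotas A 3.669, B 2.810, G 3.962, F 4.038, D 2.720.
Rounding up: A 4, B 3, G 4, F 5, D 3 (total 19).
B receives 3.

3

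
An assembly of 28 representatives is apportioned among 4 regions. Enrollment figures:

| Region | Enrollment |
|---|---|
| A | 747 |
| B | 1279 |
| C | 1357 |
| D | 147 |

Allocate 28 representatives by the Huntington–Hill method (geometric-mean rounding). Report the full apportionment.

A: 6; B: 10; C: 11; D: 1

With divisor 126: modified quotas A 5.929, B 10.151, C 10.770, D 1.167.
Geometric-mean thresholds: A √(5·6)=5.477, B √(10·11)=10.488, C √(10·11)=10.488, D √(1·2)=1.414.
Each quota rounded against its threshold gives A 6, B 10, C 11, D 1 (total 28).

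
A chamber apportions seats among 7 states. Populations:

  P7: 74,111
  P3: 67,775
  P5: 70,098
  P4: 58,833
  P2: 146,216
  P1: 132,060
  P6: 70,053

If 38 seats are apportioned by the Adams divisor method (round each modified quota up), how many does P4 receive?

Standard divisor 619146/38 ≈ 16293.316; standard quotas: P7 4.549, P3 4.160, P5 4.302, P4 3.611, P2 8.974, P1 8.105, P6 4.299.
Rounding up gives 5, 5, 5, 4, 9, 9, 5 = 42 seats, so the divisor must be adjusted.
With modified divisor 17900: modified quotas P7 4.140, P3 3.786, P5 3.916, P4 3.287, P2 8.168, P1 7.378, P6 3.914.
Rounding up: P7 5, P3 4, P5 4, P4 4, P2 9, P1 8, P6 4 (total 38).
P4 receives 4.

4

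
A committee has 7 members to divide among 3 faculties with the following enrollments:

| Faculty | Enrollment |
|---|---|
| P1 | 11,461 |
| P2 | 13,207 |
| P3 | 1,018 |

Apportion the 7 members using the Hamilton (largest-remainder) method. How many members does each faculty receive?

P1: 3; P2: 4; P3: 0

Total 25686; standard divisor 25686/7 ≈ 3669.429.
Standard quotas: P1 3.1234, P2 3.5992, P3 0.2774.
Lower quotas: P1 3, P2 3, P3 0 (sum 6, leaving 1 seat).
Remainders in descending order: P2 0.5992, P3 0.2774, P1 0.1234.
Largest remainder: P2 receives the extra seat.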